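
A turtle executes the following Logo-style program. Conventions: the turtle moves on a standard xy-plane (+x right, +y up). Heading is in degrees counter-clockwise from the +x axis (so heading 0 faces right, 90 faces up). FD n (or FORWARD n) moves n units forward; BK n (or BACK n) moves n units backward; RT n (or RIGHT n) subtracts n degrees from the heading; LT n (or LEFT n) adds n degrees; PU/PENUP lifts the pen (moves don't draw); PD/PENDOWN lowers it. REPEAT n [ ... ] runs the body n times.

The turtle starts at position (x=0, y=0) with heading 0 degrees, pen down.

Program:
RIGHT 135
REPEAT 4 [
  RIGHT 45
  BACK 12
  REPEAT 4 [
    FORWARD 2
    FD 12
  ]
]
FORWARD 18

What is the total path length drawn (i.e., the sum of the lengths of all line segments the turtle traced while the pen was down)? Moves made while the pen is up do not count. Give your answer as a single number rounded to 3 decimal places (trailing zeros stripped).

Answer: 290

Derivation:
Executing turtle program step by step:
Start: pos=(0,0), heading=0, pen down
RT 135: heading 0 -> 225
REPEAT 4 [
  -- iteration 1/4 --
  RT 45: heading 225 -> 180
  BK 12: (0,0) -> (12,0) [heading=180, draw]
  REPEAT 4 [
    -- iteration 1/4 --
    FD 2: (12,0) -> (10,0) [heading=180, draw]
    FD 12: (10,0) -> (-2,0) [heading=180, draw]
    -- iteration 2/4 --
    FD 2: (-2,0) -> (-4,0) [heading=180, draw]
    FD 12: (-4,0) -> (-16,0) [heading=180, draw]
    -- iteration 3/4 --
    FD 2: (-16,0) -> (-18,0) [heading=180, draw]
    FD 12: (-18,0) -> (-30,0) [heading=180, draw]
    -- iteration 4/4 --
    FD 2: (-30,0) -> (-32,0) [heading=180, draw]
    FD 12: (-32,0) -> (-44,0) [heading=180, draw]
  ]
  -- iteration 2/4 --
  RT 45: heading 180 -> 135
  BK 12: (-44,0) -> (-35.515,-8.485) [heading=135, draw]
  REPEAT 4 [
    -- iteration 1/4 --
    FD 2: (-35.515,-8.485) -> (-36.929,-7.071) [heading=135, draw]
    FD 12: (-36.929,-7.071) -> (-45.414,1.414) [heading=135, draw]
    -- iteration 2/4 --
    FD 2: (-45.414,1.414) -> (-46.828,2.828) [heading=135, draw]
    FD 12: (-46.828,2.828) -> (-55.314,11.314) [heading=135, draw]
    -- iteration 3/4 --
    FD 2: (-55.314,11.314) -> (-56.728,12.728) [heading=135, draw]
    FD 12: (-56.728,12.728) -> (-65.213,21.213) [heading=135, draw]
    -- iteration 4/4 --
    FD 2: (-65.213,21.213) -> (-66.627,22.627) [heading=135, draw]
    FD 12: (-66.627,22.627) -> (-75.113,31.113) [heading=135, draw]
  ]
  -- iteration 3/4 --
  RT 45: heading 135 -> 90
  BK 12: (-75.113,31.113) -> (-75.113,19.113) [heading=90, draw]
  REPEAT 4 [
    -- iteration 1/4 --
    FD 2: (-75.113,19.113) -> (-75.113,21.113) [heading=90, draw]
    FD 12: (-75.113,21.113) -> (-75.113,33.113) [heading=90, draw]
    -- iteration 2/4 --
    FD 2: (-75.113,33.113) -> (-75.113,35.113) [heading=90, draw]
    FD 12: (-75.113,35.113) -> (-75.113,47.113) [heading=90, draw]
    -- iteration 3/4 --
    FD 2: (-75.113,47.113) -> (-75.113,49.113) [heading=90, draw]
    FD 12: (-75.113,49.113) -> (-75.113,61.113) [heading=90, draw]
    -- iteration 4/4 --
    FD 2: (-75.113,61.113) -> (-75.113,63.113) [heading=90, draw]
    FD 12: (-75.113,63.113) -> (-75.113,75.113) [heading=90, draw]
  ]
  -- iteration 4/4 --
  RT 45: heading 90 -> 45
  BK 12: (-75.113,75.113) -> (-83.598,66.627) [heading=45, draw]
  REPEAT 4 [
    -- iteration 1/4 --
    FD 2: (-83.598,66.627) -> (-82.184,68.042) [heading=45, draw]
    FD 12: (-82.184,68.042) -> (-73.698,76.527) [heading=45, draw]
    -- iteration 2/4 --
    FD 2: (-73.698,76.527) -> (-72.284,77.941) [heading=45, draw]
    FD 12: (-72.284,77.941) -> (-63.799,86.426) [heading=45, draw]
    -- iteration 3/4 --
    FD 2: (-63.799,86.426) -> (-62.385,87.841) [heading=45, draw]
    FD 12: (-62.385,87.841) -> (-53.899,96.326) [heading=45, draw]
    -- iteration 4/4 --
    FD 2: (-53.899,96.326) -> (-52.485,97.74) [heading=45, draw]
    FD 12: (-52.485,97.74) -> (-44,106.225) [heading=45, draw]
  ]
]
FD 18: (-44,106.225) -> (-31.272,118.953) [heading=45, draw]
Final: pos=(-31.272,118.953), heading=45, 37 segment(s) drawn

Segment lengths:
  seg 1: (0,0) -> (12,0), length = 12
  seg 2: (12,0) -> (10,0), length = 2
  seg 3: (10,0) -> (-2,0), length = 12
  seg 4: (-2,0) -> (-4,0), length = 2
  seg 5: (-4,0) -> (-16,0), length = 12
  seg 6: (-16,0) -> (-18,0), length = 2
  seg 7: (-18,0) -> (-30,0), length = 12
  seg 8: (-30,0) -> (-32,0), length = 2
  seg 9: (-32,0) -> (-44,0), length = 12
  seg 10: (-44,0) -> (-35.515,-8.485), length = 12
  seg 11: (-35.515,-8.485) -> (-36.929,-7.071), length = 2
  seg 12: (-36.929,-7.071) -> (-45.414,1.414), length = 12
  seg 13: (-45.414,1.414) -> (-46.828,2.828), length = 2
  seg 14: (-46.828,2.828) -> (-55.314,11.314), length = 12
  seg 15: (-55.314,11.314) -> (-56.728,12.728), length = 2
  seg 16: (-56.728,12.728) -> (-65.213,21.213), length = 12
  seg 17: (-65.213,21.213) -> (-66.627,22.627), length = 2
  seg 18: (-66.627,22.627) -> (-75.113,31.113), length = 12
  seg 19: (-75.113,31.113) -> (-75.113,19.113), length = 12
  seg 20: (-75.113,19.113) -> (-75.113,21.113), length = 2
  seg 21: (-75.113,21.113) -> (-75.113,33.113), length = 12
  seg 22: (-75.113,33.113) -> (-75.113,35.113), length = 2
  seg 23: (-75.113,35.113) -> (-75.113,47.113), length = 12
  seg 24: (-75.113,47.113) -> (-75.113,49.113), length = 2
  seg 25: (-75.113,49.113) -> (-75.113,61.113), length = 12
  seg 26: (-75.113,61.113) -> (-75.113,63.113), length = 2
  seg 27: (-75.113,63.113) -> (-75.113,75.113), length = 12
  seg 28: (-75.113,75.113) -> (-83.598,66.627), length = 12
  seg 29: (-83.598,66.627) -> (-82.184,68.042), length = 2
  seg 30: (-82.184,68.042) -> (-73.698,76.527), length = 12
  seg 31: (-73.698,76.527) -> (-72.284,77.941), length = 2
  seg 32: (-72.284,77.941) -> (-63.799,86.426), length = 12
  seg 33: (-63.799,86.426) -> (-62.385,87.841), length = 2
  seg 34: (-62.385,87.841) -> (-53.899,96.326), length = 12
  seg 35: (-53.899,96.326) -> (-52.485,97.74), length = 2
  seg 36: (-52.485,97.74) -> (-44,106.225), length = 12
  seg 37: (-44,106.225) -> (-31.272,118.953), length = 18
Total = 290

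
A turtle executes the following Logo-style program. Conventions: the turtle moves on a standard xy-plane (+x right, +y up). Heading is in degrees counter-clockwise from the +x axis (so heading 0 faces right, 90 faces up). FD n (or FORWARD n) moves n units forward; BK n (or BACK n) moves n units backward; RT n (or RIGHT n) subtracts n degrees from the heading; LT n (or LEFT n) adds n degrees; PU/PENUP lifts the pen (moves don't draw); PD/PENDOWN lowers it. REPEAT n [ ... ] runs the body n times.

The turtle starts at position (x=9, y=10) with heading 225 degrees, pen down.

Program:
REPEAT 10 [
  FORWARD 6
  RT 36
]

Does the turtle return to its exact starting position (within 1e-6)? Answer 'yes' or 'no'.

Answer: yes

Derivation:
Executing turtle program step by step:
Start: pos=(9,10), heading=225, pen down
REPEAT 10 [
  -- iteration 1/10 --
  FD 6: (9,10) -> (4.757,5.757) [heading=225, draw]
  RT 36: heading 225 -> 189
  -- iteration 2/10 --
  FD 6: (4.757,5.757) -> (-1.169,4.819) [heading=189, draw]
  RT 36: heading 189 -> 153
  -- iteration 3/10 --
  FD 6: (-1.169,4.819) -> (-6.515,7.543) [heading=153, draw]
  RT 36: heading 153 -> 117
  -- iteration 4/10 --
  FD 6: (-6.515,7.543) -> (-9.239,12.889) [heading=117, draw]
  RT 36: heading 117 -> 81
  -- iteration 5/10 --
  FD 6: (-9.239,12.889) -> (-8.3,18.815) [heading=81, draw]
  RT 36: heading 81 -> 45
  -- iteration 6/10 --
  FD 6: (-8.3,18.815) -> (-4.058,23.058) [heading=45, draw]
  RT 36: heading 45 -> 9
  -- iteration 7/10 --
  FD 6: (-4.058,23.058) -> (1.869,23.996) [heading=9, draw]
  RT 36: heading 9 -> 333
  -- iteration 8/10 --
  FD 6: (1.869,23.996) -> (7.215,21.272) [heading=333, draw]
  RT 36: heading 333 -> 297
  -- iteration 9/10 --
  FD 6: (7.215,21.272) -> (9.939,15.926) [heading=297, draw]
  RT 36: heading 297 -> 261
  -- iteration 10/10 --
  FD 6: (9.939,15.926) -> (9,10) [heading=261, draw]
  RT 36: heading 261 -> 225
]
Final: pos=(9,10), heading=225, 10 segment(s) drawn

Start position: (9, 10)
Final position: (9, 10)
Distance = 0; < 1e-6 -> CLOSED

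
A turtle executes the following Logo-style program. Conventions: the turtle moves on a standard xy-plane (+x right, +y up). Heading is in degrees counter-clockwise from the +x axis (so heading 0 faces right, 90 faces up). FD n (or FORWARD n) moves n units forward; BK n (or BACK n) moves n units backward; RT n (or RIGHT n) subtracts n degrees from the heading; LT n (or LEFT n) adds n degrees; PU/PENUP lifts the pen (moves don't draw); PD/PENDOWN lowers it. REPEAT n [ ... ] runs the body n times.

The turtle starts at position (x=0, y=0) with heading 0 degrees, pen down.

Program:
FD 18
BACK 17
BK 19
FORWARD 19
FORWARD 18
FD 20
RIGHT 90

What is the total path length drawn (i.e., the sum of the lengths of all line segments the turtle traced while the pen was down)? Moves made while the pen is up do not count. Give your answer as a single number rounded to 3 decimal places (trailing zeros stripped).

Answer: 111

Derivation:
Executing turtle program step by step:
Start: pos=(0,0), heading=0, pen down
FD 18: (0,0) -> (18,0) [heading=0, draw]
BK 17: (18,0) -> (1,0) [heading=0, draw]
BK 19: (1,0) -> (-18,0) [heading=0, draw]
FD 19: (-18,0) -> (1,0) [heading=0, draw]
FD 18: (1,0) -> (19,0) [heading=0, draw]
FD 20: (19,0) -> (39,0) [heading=0, draw]
RT 90: heading 0 -> 270
Final: pos=(39,0), heading=270, 6 segment(s) drawn

Segment lengths:
  seg 1: (0,0) -> (18,0), length = 18
  seg 2: (18,0) -> (1,0), length = 17
  seg 3: (1,0) -> (-18,0), length = 19
  seg 4: (-18,0) -> (1,0), length = 19
  seg 5: (1,0) -> (19,0), length = 18
  seg 6: (19,0) -> (39,0), length = 20
Total = 111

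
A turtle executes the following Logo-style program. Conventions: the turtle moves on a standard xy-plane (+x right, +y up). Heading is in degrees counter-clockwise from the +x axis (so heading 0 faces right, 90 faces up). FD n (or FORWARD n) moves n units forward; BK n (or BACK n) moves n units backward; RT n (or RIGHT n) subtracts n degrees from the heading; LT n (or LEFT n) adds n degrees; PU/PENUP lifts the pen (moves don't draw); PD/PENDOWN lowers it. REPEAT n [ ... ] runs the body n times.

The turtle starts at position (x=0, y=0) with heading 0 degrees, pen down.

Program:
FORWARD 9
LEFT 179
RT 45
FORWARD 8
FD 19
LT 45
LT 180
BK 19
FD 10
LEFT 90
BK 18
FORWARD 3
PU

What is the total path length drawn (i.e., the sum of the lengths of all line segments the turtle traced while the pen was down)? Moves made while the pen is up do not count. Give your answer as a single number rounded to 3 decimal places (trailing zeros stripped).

Executing turtle program step by step:
Start: pos=(0,0), heading=0, pen down
FD 9: (0,0) -> (9,0) [heading=0, draw]
LT 179: heading 0 -> 179
RT 45: heading 179 -> 134
FD 8: (9,0) -> (3.443,5.755) [heading=134, draw]
FD 19: (3.443,5.755) -> (-9.756,19.422) [heading=134, draw]
LT 45: heading 134 -> 179
LT 180: heading 179 -> 359
BK 19: (-9.756,19.422) -> (-28.753,19.754) [heading=359, draw]
FD 10: (-28.753,19.754) -> (-18.754,19.579) [heading=359, draw]
LT 90: heading 359 -> 89
BK 18: (-18.754,19.579) -> (-19.069,1.582) [heading=89, draw]
FD 3: (-19.069,1.582) -> (-19.016,4.582) [heading=89, draw]
PU: pen up
Final: pos=(-19.016,4.582), heading=89, 7 segment(s) drawn

Segment lengths:
  seg 1: (0,0) -> (9,0), length = 9
  seg 2: (9,0) -> (3.443,5.755), length = 8
  seg 3: (3.443,5.755) -> (-9.756,19.422), length = 19
  seg 4: (-9.756,19.422) -> (-28.753,19.754), length = 19
  seg 5: (-28.753,19.754) -> (-18.754,19.579), length = 10
  seg 6: (-18.754,19.579) -> (-19.069,1.582), length = 18
  seg 7: (-19.069,1.582) -> (-19.016,4.582), length = 3
Total = 86

Answer: 86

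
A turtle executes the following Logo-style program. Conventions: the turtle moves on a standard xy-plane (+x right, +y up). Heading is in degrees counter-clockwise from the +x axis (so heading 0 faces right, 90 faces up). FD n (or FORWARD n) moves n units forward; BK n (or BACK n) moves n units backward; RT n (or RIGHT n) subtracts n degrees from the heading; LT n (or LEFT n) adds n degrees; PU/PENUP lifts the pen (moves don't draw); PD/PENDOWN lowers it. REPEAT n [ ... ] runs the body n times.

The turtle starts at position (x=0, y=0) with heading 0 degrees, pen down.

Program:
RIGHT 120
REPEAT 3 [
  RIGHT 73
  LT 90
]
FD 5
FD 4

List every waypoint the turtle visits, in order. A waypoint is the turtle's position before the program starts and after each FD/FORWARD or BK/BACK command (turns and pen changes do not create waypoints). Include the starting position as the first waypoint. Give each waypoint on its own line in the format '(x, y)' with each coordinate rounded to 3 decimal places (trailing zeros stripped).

Executing turtle program step by step:
Start: pos=(0,0), heading=0, pen down
RT 120: heading 0 -> 240
REPEAT 3 [
  -- iteration 1/3 --
  RT 73: heading 240 -> 167
  LT 90: heading 167 -> 257
  -- iteration 2/3 --
  RT 73: heading 257 -> 184
  LT 90: heading 184 -> 274
  -- iteration 3/3 --
  RT 73: heading 274 -> 201
  LT 90: heading 201 -> 291
]
FD 5: (0,0) -> (1.792,-4.668) [heading=291, draw]
FD 4: (1.792,-4.668) -> (3.225,-8.402) [heading=291, draw]
Final: pos=(3.225,-8.402), heading=291, 2 segment(s) drawn
Waypoints (3 total):
(0, 0)
(1.792, -4.668)
(3.225, -8.402)

Answer: (0, 0)
(1.792, -4.668)
(3.225, -8.402)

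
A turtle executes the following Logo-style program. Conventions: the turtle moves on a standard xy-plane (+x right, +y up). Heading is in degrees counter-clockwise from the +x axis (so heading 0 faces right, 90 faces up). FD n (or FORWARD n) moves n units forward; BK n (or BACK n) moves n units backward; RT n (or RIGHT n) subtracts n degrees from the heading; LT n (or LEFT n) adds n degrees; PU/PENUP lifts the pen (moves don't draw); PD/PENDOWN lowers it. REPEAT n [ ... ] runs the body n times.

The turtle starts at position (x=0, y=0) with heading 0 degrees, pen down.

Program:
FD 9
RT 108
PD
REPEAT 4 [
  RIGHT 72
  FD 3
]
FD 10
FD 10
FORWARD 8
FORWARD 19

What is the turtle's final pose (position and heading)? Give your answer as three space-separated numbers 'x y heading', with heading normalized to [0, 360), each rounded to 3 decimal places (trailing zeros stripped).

Executing turtle program step by step:
Start: pos=(0,0), heading=0, pen down
FD 9: (0,0) -> (9,0) [heading=0, draw]
RT 108: heading 0 -> 252
PD: pen down
REPEAT 4 [
  -- iteration 1/4 --
  RT 72: heading 252 -> 180
  FD 3: (9,0) -> (6,0) [heading=180, draw]
  -- iteration 2/4 --
  RT 72: heading 180 -> 108
  FD 3: (6,0) -> (5.073,2.853) [heading=108, draw]
  -- iteration 3/4 --
  RT 72: heading 108 -> 36
  FD 3: (5.073,2.853) -> (7.5,4.617) [heading=36, draw]
  -- iteration 4/4 --
  RT 72: heading 36 -> 324
  FD 3: (7.5,4.617) -> (9.927,2.853) [heading=324, draw]
]
FD 10: (9.927,2.853) -> (18.017,-3.025) [heading=324, draw]
FD 10: (18.017,-3.025) -> (26.107,-8.903) [heading=324, draw]
FD 8: (26.107,-8.903) -> (32.58,-13.605) [heading=324, draw]
FD 19: (32.58,-13.605) -> (47.951,-24.773) [heading=324, draw]
Final: pos=(47.951,-24.773), heading=324, 9 segment(s) drawn

Answer: 47.951 -24.773 324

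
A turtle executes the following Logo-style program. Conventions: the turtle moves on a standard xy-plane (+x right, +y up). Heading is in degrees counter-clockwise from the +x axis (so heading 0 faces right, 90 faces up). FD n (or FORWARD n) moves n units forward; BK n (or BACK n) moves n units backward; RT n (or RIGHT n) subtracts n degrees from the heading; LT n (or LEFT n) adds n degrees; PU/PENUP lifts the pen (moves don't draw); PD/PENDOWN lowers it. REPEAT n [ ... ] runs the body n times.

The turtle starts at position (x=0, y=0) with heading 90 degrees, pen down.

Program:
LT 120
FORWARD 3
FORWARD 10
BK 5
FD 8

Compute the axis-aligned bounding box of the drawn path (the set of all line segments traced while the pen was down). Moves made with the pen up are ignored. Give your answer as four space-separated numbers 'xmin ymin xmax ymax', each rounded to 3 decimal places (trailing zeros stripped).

Answer: -13.856 -8 0 0

Derivation:
Executing turtle program step by step:
Start: pos=(0,0), heading=90, pen down
LT 120: heading 90 -> 210
FD 3: (0,0) -> (-2.598,-1.5) [heading=210, draw]
FD 10: (-2.598,-1.5) -> (-11.258,-6.5) [heading=210, draw]
BK 5: (-11.258,-6.5) -> (-6.928,-4) [heading=210, draw]
FD 8: (-6.928,-4) -> (-13.856,-8) [heading=210, draw]
Final: pos=(-13.856,-8), heading=210, 4 segment(s) drawn

Segment endpoints: x in {-13.856, -11.258, -6.928, -2.598, 0}, y in {-8, -6.5, -4, -1.5, 0}
xmin=-13.856, ymin=-8, xmax=0, ymax=0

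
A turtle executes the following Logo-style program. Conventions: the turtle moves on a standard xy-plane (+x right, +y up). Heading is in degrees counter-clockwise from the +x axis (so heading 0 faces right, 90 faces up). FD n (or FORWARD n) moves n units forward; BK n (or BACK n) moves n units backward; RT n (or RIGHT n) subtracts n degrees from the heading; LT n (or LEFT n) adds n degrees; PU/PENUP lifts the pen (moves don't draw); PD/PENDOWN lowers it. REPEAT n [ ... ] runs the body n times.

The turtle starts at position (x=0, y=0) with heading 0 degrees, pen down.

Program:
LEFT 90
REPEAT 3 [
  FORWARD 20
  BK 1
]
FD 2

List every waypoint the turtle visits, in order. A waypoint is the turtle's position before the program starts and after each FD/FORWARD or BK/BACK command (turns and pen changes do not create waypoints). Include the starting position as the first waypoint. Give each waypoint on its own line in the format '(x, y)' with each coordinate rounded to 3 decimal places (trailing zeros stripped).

Executing turtle program step by step:
Start: pos=(0,0), heading=0, pen down
LT 90: heading 0 -> 90
REPEAT 3 [
  -- iteration 1/3 --
  FD 20: (0,0) -> (0,20) [heading=90, draw]
  BK 1: (0,20) -> (0,19) [heading=90, draw]
  -- iteration 2/3 --
  FD 20: (0,19) -> (0,39) [heading=90, draw]
  BK 1: (0,39) -> (0,38) [heading=90, draw]
  -- iteration 3/3 --
  FD 20: (0,38) -> (0,58) [heading=90, draw]
  BK 1: (0,58) -> (0,57) [heading=90, draw]
]
FD 2: (0,57) -> (0,59) [heading=90, draw]
Final: pos=(0,59), heading=90, 7 segment(s) drawn
Waypoints (8 total):
(0, 0)
(0, 20)
(0, 19)
(0, 39)
(0, 38)
(0, 58)
(0, 57)
(0, 59)

Answer: (0, 0)
(0, 20)
(0, 19)
(0, 39)
(0, 38)
(0, 58)
(0, 57)
(0, 59)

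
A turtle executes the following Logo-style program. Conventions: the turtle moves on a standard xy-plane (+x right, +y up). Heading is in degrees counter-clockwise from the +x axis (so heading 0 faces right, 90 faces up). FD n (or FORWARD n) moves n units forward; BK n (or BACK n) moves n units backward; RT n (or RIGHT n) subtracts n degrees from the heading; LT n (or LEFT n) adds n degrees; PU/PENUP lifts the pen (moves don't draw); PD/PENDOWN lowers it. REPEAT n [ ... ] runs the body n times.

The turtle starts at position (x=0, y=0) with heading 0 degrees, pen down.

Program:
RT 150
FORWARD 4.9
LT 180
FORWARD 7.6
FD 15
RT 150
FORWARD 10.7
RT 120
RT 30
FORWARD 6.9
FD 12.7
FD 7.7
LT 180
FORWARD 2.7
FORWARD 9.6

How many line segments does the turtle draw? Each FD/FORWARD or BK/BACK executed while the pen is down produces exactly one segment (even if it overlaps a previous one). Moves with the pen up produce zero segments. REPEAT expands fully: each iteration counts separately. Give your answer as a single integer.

Answer: 9

Derivation:
Executing turtle program step by step:
Start: pos=(0,0), heading=0, pen down
RT 150: heading 0 -> 210
FD 4.9: (0,0) -> (-4.244,-2.45) [heading=210, draw]
LT 180: heading 210 -> 30
FD 7.6: (-4.244,-2.45) -> (2.338,1.35) [heading=30, draw]
FD 15: (2.338,1.35) -> (15.329,8.85) [heading=30, draw]
RT 150: heading 30 -> 240
FD 10.7: (15.329,8.85) -> (9.979,-0.416) [heading=240, draw]
RT 120: heading 240 -> 120
RT 30: heading 120 -> 90
FD 6.9: (9.979,-0.416) -> (9.979,6.484) [heading=90, draw]
FD 12.7: (9.979,6.484) -> (9.979,19.184) [heading=90, draw]
FD 7.7: (9.979,19.184) -> (9.979,26.884) [heading=90, draw]
LT 180: heading 90 -> 270
FD 2.7: (9.979,26.884) -> (9.979,24.184) [heading=270, draw]
FD 9.6: (9.979,24.184) -> (9.979,14.584) [heading=270, draw]
Final: pos=(9.979,14.584), heading=270, 9 segment(s) drawn
Segments drawn: 9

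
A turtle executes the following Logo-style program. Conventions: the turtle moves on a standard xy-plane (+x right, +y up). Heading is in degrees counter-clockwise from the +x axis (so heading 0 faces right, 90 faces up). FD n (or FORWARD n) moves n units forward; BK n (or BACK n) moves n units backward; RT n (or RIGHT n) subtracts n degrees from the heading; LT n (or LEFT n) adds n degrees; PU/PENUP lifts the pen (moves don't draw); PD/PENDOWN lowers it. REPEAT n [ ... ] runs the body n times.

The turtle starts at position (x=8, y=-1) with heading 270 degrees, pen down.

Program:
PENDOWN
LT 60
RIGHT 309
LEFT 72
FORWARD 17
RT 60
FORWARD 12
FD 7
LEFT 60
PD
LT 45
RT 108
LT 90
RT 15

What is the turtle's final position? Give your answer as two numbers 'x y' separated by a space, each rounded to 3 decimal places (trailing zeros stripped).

Executing turtle program step by step:
Start: pos=(8,-1), heading=270, pen down
PD: pen down
LT 60: heading 270 -> 330
RT 309: heading 330 -> 21
LT 72: heading 21 -> 93
FD 17: (8,-1) -> (7.11,15.977) [heading=93, draw]
RT 60: heading 93 -> 33
FD 12: (7.11,15.977) -> (17.174,22.512) [heading=33, draw]
FD 7: (17.174,22.512) -> (23.045,26.325) [heading=33, draw]
LT 60: heading 33 -> 93
PD: pen down
LT 45: heading 93 -> 138
RT 108: heading 138 -> 30
LT 90: heading 30 -> 120
RT 15: heading 120 -> 105
Final: pos=(23.045,26.325), heading=105, 3 segment(s) drawn

Answer: 23.045 26.325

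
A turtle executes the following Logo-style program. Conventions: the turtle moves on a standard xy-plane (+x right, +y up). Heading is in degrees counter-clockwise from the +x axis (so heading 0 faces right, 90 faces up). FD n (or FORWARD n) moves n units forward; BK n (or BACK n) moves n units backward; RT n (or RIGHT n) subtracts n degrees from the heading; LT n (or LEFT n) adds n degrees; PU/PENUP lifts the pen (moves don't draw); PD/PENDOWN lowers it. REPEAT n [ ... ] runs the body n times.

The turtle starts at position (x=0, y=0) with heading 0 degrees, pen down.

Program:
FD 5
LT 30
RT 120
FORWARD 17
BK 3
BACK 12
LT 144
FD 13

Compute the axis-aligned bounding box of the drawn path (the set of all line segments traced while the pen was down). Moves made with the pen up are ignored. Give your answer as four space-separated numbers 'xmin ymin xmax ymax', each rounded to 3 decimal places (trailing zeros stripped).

Answer: 0 -17 12.641 8.517

Derivation:
Executing turtle program step by step:
Start: pos=(0,0), heading=0, pen down
FD 5: (0,0) -> (5,0) [heading=0, draw]
LT 30: heading 0 -> 30
RT 120: heading 30 -> 270
FD 17: (5,0) -> (5,-17) [heading=270, draw]
BK 3: (5,-17) -> (5,-14) [heading=270, draw]
BK 12: (5,-14) -> (5,-2) [heading=270, draw]
LT 144: heading 270 -> 54
FD 13: (5,-2) -> (12.641,8.517) [heading=54, draw]
Final: pos=(12.641,8.517), heading=54, 5 segment(s) drawn

Segment endpoints: x in {0, 5, 5, 12.641}, y in {-17, -14, -2, 0, 8.517}
xmin=0, ymin=-17, xmax=12.641, ymax=8.517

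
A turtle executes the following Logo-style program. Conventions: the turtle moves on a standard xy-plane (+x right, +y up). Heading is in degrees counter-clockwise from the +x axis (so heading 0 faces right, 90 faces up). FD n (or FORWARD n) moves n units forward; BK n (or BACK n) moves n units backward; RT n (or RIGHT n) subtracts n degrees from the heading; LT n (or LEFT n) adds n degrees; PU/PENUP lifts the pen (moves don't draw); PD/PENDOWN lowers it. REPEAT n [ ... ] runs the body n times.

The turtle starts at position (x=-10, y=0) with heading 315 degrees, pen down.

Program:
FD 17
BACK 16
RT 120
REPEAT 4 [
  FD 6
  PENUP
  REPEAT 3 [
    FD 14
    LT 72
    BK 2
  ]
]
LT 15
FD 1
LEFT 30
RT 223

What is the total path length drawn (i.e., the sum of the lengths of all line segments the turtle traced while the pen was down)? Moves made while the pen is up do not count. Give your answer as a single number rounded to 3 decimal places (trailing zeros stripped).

Answer: 39

Derivation:
Executing turtle program step by step:
Start: pos=(-10,0), heading=315, pen down
FD 17: (-10,0) -> (2.021,-12.021) [heading=315, draw]
BK 16: (2.021,-12.021) -> (-9.293,-0.707) [heading=315, draw]
RT 120: heading 315 -> 195
REPEAT 4 [
  -- iteration 1/4 --
  FD 6: (-9.293,-0.707) -> (-15.088,-2.26) [heading=195, draw]
  PU: pen up
  REPEAT 3 [
    -- iteration 1/3 --
    FD 14: (-15.088,-2.26) -> (-28.611,-5.883) [heading=195, move]
    LT 72: heading 195 -> 267
    BK 2: (-28.611,-5.883) -> (-28.507,-3.886) [heading=267, move]
    -- iteration 2/3 --
    FD 14: (-28.507,-3.886) -> (-29.239,-17.867) [heading=267, move]
    LT 72: heading 267 -> 339
    BK 2: (-29.239,-17.867) -> (-31.107,-17.15) [heading=339, move]
    -- iteration 3/3 --
    FD 14: (-31.107,-17.15) -> (-18.036,-22.167) [heading=339, move]
    LT 72: heading 339 -> 51
    BK 2: (-18.036,-22.167) -> (-19.295,-23.722) [heading=51, move]
  ]
  -- iteration 2/4 --
  FD 6: (-19.295,-23.722) -> (-15.519,-19.059) [heading=51, move]
  PU: pen up
  REPEAT 3 [
    -- iteration 1/3 --
    FD 14: (-15.519,-19.059) -> (-6.709,-8.179) [heading=51, move]
    LT 72: heading 51 -> 123
    BK 2: (-6.709,-8.179) -> (-5.619,-9.856) [heading=123, move]
    -- iteration 2/3 --
    FD 14: (-5.619,-9.856) -> (-13.244,1.885) [heading=123, move]
    LT 72: heading 123 -> 195
    BK 2: (-13.244,1.885) -> (-11.313,2.403) [heading=195, move]
    -- iteration 3/3 --
    FD 14: (-11.313,2.403) -> (-24.835,-1.221) [heading=195, move]
    LT 72: heading 195 -> 267
    BK 2: (-24.835,-1.221) -> (-24.731,0.777) [heading=267, move]
  ]
  -- iteration 3/4 --
  FD 6: (-24.731,0.777) -> (-25.045,-5.215) [heading=267, move]
  PU: pen up
  REPEAT 3 [
    -- iteration 1/3 --
    FD 14: (-25.045,-5.215) -> (-25.778,-19.196) [heading=267, move]
    LT 72: heading 267 -> 339
    BK 2: (-25.778,-19.196) -> (-27.645,-18.479) [heading=339, move]
    -- iteration 2/3 --
    FD 14: (-27.645,-18.479) -> (-14.575,-23.496) [heading=339, move]
    LT 72: heading 339 -> 51
    BK 2: (-14.575,-23.496) -> (-15.833,-25.051) [heading=51, move]
    -- iteration 3/3 --
    FD 14: (-15.833,-25.051) -> (-7.023,-14.171) [heading=51, move]
    LT 72: heading 51 -> 123
    BK 2: (-7.023,-14.171) -> (-5.933,-15.848) [heading=123, move]
  ]
  -- iteration 4/4 --
  FD 6: (-5.933,-15.848) -> (-9.201,-10.816) [heading=123, move]
  PU: pen up
  REPEAT 3 [
    -- iteration 1/3 --
    FD 14: (-9.201,-10.816) -> (-16.826,0.925) [heading=123, move]
    LT 72: heading 123 -> 195
    BK 2: (-16.826,0.925) -> (-14.894,1.443) [heading=195, move]
    -- iteration 2/3 --
    FD 14: (-14.894,1.443) -> (-28.417,-2.18) [heading=195, move]
    LT 72: heading 195 -> 267
    BK 2: (-28.417,-2.18) -> (-28.313,-0.183) [heading=267, move]
    -- iteration 3/3 --
    FD 14: (-28.313,-0.183) -> (-29.045,-14.164) [heading=267, move]
    LT 72: heading 267 -> 339
    BK 2: (-29.045,-14.164) -> (-30.913,-13.447) [heading=339, move]
  ]
]
LT 15: heading 339 -> 354
FD 1: (-30.913,-13.447) -> (-29.918,-13.552) [heading=354, move]
LT 30: heading 354 -> 24
RT 223: heading 24 -> 161
Final: pos=(-29.918,-13.552), heading=161, 3 segment(s) drawn

Segment lengths:
  seg 1: (-10,0) -> (2.021,-12.021), length = 17
  seg 2: (2.021,-12.021) -> (-9.293,-0.707), length = 16
  seg 3: (-9.293,-0.707) -> (-15.088,-2.26), length = 6
Total = 39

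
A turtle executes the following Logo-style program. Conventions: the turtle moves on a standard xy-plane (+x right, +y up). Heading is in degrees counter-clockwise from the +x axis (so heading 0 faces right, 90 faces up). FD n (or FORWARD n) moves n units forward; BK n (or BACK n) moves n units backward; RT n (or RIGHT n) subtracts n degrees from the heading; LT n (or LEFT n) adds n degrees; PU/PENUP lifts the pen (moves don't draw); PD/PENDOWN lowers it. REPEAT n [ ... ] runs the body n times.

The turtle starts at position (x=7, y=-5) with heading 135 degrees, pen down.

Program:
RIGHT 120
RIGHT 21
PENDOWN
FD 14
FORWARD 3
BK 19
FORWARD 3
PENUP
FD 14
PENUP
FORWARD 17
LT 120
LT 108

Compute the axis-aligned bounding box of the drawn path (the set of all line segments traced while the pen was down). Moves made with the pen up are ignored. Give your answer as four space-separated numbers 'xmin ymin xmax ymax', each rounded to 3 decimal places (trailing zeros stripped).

Answer: 5.011 -6.777 23.907 -4.791

Derivation:
Executing turtle program step by step:
Start: pos=(7,-5), heading=135, pen down
RT 120: heading 135 -> 15
RT 21: heading 15 -> 354
PD: pen down
FD 14: (7,-5) -> (20.923,-6.463) [heading=354, draw]
FD 3: (20.923,-6.463) -> (23.907,-6.777) [heading=354, draw]
BK 19: (23.907,-6.777) -> (5.011,-4.791) [heading=354, draw]
FD 3: (5.011,-4.791) -> (7.995,-5.105) [heading=354, draw]
PU: pen up
FD 14: (7.995,-5.105) -> (21.918,-6.568) [heading=354, move]
PU: pen up
FD 17: (21.918,-6.568) -> (38.825,-8.345) [heading=354, move]
LT 120: heading 354 -> 114
LT 108: heading 114 -> 222
Final: pos=(38.825,-8.345), heading=222, 4 segment(s) drawn

Segment endpoints: x in {5.011, 7, 7.995, 20.923, 23.907}, y in {-6.777, -6.463, -5.105, -5, -4.791}
xmin=5.011, ymin=-6.777, xmax=23.907, ymax=-4.791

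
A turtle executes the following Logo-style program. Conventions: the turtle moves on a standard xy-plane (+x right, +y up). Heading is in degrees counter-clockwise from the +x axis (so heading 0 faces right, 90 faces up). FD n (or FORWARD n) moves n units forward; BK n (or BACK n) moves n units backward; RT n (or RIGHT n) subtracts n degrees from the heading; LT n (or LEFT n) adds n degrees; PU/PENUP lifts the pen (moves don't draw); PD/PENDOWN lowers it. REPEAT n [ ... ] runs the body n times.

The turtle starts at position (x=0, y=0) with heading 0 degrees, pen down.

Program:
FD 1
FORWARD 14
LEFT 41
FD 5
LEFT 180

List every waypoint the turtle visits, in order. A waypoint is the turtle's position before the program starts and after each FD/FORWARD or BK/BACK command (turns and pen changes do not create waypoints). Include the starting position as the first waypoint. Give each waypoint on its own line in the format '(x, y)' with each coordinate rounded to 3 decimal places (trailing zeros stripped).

Executing turtle program step by step:
Start: pos=(0,0), heading=0, pen down
FD 1: (0,0) -> (1,0) [heading=0, draw]
FD 14: (1,0) -> (15,0) [heading=0, draw]
LT 41: heading 0 -> 41
FD 5: (15,0) -> (18.774,3.28) [heading=41, draw]
LT 180: heading 41 -> 221
Final: pos=(18.774,3.28), heading=221, 3 segment(s) drawn
Waypoints (4 total):
(0, 0)
(1, 0)
(15, 0)
(18.774, 3.28)

Answer: (0, 0)
(1, 0)
(15, 0)
(18.774, 3.28)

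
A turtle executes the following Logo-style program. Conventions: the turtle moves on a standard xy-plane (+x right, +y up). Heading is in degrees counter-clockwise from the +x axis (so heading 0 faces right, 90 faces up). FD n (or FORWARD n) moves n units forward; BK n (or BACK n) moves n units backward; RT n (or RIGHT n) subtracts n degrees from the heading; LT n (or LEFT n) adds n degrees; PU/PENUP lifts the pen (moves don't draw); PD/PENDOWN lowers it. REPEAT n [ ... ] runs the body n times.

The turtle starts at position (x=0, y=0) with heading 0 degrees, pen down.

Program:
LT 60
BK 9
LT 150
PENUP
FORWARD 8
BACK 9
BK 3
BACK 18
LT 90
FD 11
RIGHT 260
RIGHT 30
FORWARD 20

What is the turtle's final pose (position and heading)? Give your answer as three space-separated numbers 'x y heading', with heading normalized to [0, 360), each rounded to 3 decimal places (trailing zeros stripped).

Answer: 39.749 -2.848 10

Derivation:
Executing turtle program step by step:
Start: pos=(0,0), heading=0, pen down
LT 60: heading 0 -> 60
BK 9: (0,0) -> (-4.5,-7.794) [heading=60, draw]
LT 150: heading 60 -> 210
PU: pen up
FD 8: (-4.5,-7.794) -> (-11.428,-11.794) [heading=210, move]
BK 9: (-11.428,-11.794) -> (-3.634,-7.294) [heading=210, move]
BK 3: (-3.634,-7.294) -> (-1.036,-5.794) [heading=210, move]
BK 18: (-1.036,-5.794) -> (14.553,3.206) [heading=210, move]
LT 90: heading 210 -> 300
FD 11: (14.553,3.206) -> (20.053,-6.321) [heading=300, move]
RT 260: heading 300 -> 40
RT 30: heading 40 -> 10
FD 20: (20.053,-6.321) -> (39.749,-2.848) [heading=10, move]
Final: pos=(39.749,-2.848), heading=10, 1 segment(s) drawn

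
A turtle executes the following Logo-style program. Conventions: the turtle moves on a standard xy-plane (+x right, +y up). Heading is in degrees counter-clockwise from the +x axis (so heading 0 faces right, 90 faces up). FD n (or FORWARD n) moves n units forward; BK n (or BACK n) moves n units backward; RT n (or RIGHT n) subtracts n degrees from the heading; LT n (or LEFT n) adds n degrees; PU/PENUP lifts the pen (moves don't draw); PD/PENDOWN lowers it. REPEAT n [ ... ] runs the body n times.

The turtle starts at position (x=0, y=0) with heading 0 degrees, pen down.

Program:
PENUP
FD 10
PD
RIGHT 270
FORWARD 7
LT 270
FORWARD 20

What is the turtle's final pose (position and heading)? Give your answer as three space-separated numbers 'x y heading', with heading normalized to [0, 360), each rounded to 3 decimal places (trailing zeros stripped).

Answer: 30 7 0

Derivation:
Executing turtle program step by step:
Start: pos=(0,0), heading=0, pen down
PU: pen up
FD 10: (0,0) -> (10,0) [heading=0, move]
PD: pen down
RT 270: heading 0 -> 90
FD 7: (10,0) -> (10,7) [heading=90, draw]
LT 270: heading 90 -> 0
FD 20: (10,7) -> (30,7) [heading=0, draw]
Final: pos=(30,7), heading=0, 2 segment(s) drawn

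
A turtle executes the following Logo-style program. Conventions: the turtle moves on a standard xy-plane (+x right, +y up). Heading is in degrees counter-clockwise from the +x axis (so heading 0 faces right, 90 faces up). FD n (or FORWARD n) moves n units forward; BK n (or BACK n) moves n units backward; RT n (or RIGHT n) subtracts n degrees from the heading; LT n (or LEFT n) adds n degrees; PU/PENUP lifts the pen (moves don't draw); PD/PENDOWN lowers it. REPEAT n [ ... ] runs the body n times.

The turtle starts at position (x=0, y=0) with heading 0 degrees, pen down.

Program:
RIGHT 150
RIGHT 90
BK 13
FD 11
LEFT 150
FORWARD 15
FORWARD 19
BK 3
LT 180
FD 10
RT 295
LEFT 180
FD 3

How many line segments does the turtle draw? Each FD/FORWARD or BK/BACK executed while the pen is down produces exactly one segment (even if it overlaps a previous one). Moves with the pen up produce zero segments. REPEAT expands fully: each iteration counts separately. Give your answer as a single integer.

Answer: 7

Derivation:
Executing turtle program step by step:
Start: pos=(0,0), heading=0, pen down
RT 150: heading 0 -> 210
RT 90: heading 210 -> 120
BK 13: (0,0) -> (6.5,-11.258) [heading=120, draw]
FD 11: (6.5,-11.258) -> (1,-1.732) [heading=120, draw]
LT 150: heading 120 -> 270
FD 15: (1,-1.732) -> (1,-16.732) [heading=270, draw]
FD 19: (1,-16.732) -> (1,-35.732) [heading=270, draw]
BK 3: (1,-35.732) -> (1,-32.732) [heading=270, draw]
LT 180: heading 270 -> 90
FD 10: (1,-32.732) -> (1,-22.732) [heading=90, draw]
RT 295: heading 90 -> 155
LT 180: heading 155 -> 335
FD 3: (1,-22.732) -> (3.719,-24) [heading=335, draw]
Final: pos=(3.719,-24), heading=335, 7 segment(s) drawn
Segments drawn: 7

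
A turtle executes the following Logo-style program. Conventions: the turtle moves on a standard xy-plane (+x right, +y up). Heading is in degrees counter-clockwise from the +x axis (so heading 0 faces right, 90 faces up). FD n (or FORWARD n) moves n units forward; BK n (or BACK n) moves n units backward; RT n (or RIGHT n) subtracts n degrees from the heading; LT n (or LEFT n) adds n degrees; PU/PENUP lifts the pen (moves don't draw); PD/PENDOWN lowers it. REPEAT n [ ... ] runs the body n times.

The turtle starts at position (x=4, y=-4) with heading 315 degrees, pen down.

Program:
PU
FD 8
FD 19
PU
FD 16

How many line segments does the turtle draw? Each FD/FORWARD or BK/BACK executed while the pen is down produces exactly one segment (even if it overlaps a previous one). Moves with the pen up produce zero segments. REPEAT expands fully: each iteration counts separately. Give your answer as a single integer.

Executing turtle program step by step:
Start: pos=(4,-4), heading=315, pen down
PU: pen up
FD 8: (4,-4) -> (9.657,-9.657) [heading=315, move]
FD 19: (9.657,-9.657) -> (23.092,-23.092) [heading=315, move]
PU: pen up
FD 16: (23.092,-23.092) -> (34.406,-34.406) [heading=315, move]
Final: pos=(34.406,-34.406), heading=315, 0 segment(s) drawn
Segments drawn: 0

Answer: 0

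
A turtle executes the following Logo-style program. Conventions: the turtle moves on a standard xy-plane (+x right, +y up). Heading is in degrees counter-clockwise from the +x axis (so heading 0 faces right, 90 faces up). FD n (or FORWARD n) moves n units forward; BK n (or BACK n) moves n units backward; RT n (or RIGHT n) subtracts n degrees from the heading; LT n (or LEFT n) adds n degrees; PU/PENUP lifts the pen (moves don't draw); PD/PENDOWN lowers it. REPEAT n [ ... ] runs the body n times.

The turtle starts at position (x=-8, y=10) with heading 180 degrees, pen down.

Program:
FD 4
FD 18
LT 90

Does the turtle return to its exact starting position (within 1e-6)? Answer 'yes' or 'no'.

Executing turtle program step by step:
Start: pos=(-8,10), heading=180, pen down
FD 4: (-8,10) -> (-12,10) [heading=180, draw]
FD 18: (-12,10) -> (-30,10) [heading=180, draw]
LT 90: heading 180 -> 270
Final: pos=(-30,10), heading=270, 2 segment(s) drawn

Start position: (-8, 10)
Final position: (-30, 10)
Distance = 22; >= 1e-6 -> NOT closed

Answer: no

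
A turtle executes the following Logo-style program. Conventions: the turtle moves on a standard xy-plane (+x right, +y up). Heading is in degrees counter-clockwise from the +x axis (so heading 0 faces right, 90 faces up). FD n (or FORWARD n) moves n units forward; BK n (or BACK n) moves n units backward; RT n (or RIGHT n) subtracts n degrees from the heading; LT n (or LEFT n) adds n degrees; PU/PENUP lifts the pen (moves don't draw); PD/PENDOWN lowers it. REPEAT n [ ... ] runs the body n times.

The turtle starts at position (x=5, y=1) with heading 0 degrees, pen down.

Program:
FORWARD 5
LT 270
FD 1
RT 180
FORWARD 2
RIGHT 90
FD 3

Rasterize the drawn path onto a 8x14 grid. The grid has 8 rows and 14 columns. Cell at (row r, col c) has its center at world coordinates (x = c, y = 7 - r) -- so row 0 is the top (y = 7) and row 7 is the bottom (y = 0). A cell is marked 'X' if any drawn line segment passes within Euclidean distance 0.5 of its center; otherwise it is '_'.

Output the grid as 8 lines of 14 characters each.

Answer: ______________
______________
______________
______________
______________
__________XXXX
_____XXXXXX___
__________X___

Derivation:
Segment 0: (5,1) -> (10,1)
Segment 1: (10,1) -> (10,0)
Segment 2: (10,0) -> (10,2)
Segment 3: (10,2) -> (13,2)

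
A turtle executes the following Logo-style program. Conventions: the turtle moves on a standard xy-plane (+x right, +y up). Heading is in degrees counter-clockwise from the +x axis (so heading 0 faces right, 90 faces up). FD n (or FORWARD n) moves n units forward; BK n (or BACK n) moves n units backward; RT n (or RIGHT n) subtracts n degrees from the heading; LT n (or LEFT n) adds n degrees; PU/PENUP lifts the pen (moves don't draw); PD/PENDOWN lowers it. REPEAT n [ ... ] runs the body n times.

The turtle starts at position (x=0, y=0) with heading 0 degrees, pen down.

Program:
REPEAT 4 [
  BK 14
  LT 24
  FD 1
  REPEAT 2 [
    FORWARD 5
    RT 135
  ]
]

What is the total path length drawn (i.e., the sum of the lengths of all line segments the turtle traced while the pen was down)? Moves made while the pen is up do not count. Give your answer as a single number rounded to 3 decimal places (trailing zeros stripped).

Answer: 100

Derivation:
Executing turtle program step by step:
Start: pos=(0,0), heading=0, pen down
REPEAT 4 [
  -- iteration 1/4 --
  BK 14: (0,0) -> (-14,0) [heading=0, draw]
  LT 24: heading 0 -> 24
  FD 1: (-14,0) -> (-13.086,0.407) [heading=24, draw]
  REPEAT 2 [
    -- iteration 1/2 --
    FD 5: (-13.086,0.407) -> (-8.519,2.44) [heading=24, draw]
    RT 135: heading 24 -> 249
    -- iteration 2/2 --
    FD 5: (-8.519,2.44) -> (-10.311,-2.227) [heading=249, draw]
    RT 135: heading 249 -> 114
  ]
  -- iteration 2/4 --
  BK 14: (-10.311,-2.227) -> (-4.616,-15.017) [heading=114, draw]
  LT 24: heading 114 -> 138
  FD 1: (-4.616,-15.017) -> (-5.359,-14.348) [heading=138, draw]
  REPEAT 2 [
    -- iteration 1/2 --
    FD 5: (-5.359,-14.348) -> (-9.075,-11.002) [heading=138, draw]
    RT 135: heading 138 -> 3
    -- iteration 2/2 --
    FD 5: (-9.075,-11.002) -> (-4.082,-10.741) [heading=3, draw]
    RT 135: heading 3 -> 228
  ]
  -- iteration 3/4 --
  BK 14: (-4.082,-10.741) -> (5.286,-0.337) [heading=228, draw]
  LT 24: heading 228 -> 252
  FD 1: (5.286,-0.337) -> (4.977,-1.288) [heading=252, draw]
  REPEAT 2 [
    -- iteration 1/2 --
    FD 5: (4.977,-1.288) -> (3.432,-6.043) [heading=252, draw]
    RT 135: heading 252 -> 117
    -- iteration 2/2 --
    FD 5: (3.432,-6.043) -> (1.162,-1.588) [heading=117, draw]
    RT 135: heading 117 -> 342
  ]
  -- iteration 4/4 --
  BK 14: (1.162,-1.588) -> (-12.153,2.738) [heading=342, draw]
  LT 24: heading 342 -> 6
  FD 1: (-12.153,2.738) -> (-11.158,2.843) [heading=6, draw]
  REPEAT 2 [
    -- iteration 1/2 --
    FD 5: (-11.158,2.843) -> (-6.186,3.365) [heading=6, draw]
    RT 135: heading 6 -> 231
    -- iteration 2/2 --
    FD 5: (-6.186,3.365) -> (-9.332,-0.52) [heading=231, draw]
    RT 135: heading 231 -> 96
  ]
]
Final: pos=(-9.332,-0.52), heading=96, 16 segment(s) drawn

Segment lengths:
  seg 1: (0,0) -> (-14,0), length = 14
  seg 2: (-14,0) -> (-13.086,0.407), length = 1
  seg 3: (-13.086,0.407) -> (-8.519,2.44), length = 5
  seg 4: (-8.519,2.44) -> (-10.311,-2.227), length = 5
  seg 5: (-10.311,-2.227) -> (-4.616,-15.017), length = 14
  seg 6: (-4.616,-15.017) -> (-5.359,-14.348), length = 1
  seg 7: (-5.359,-14.348) -> (-9.075,-11.002), length = 5
  seg 8: (-9.075,-11.002) -> (-4.082,-10.741), length = 5
  seg 9: (-4.082,-10.741) -> (5.286,-0.337), length = 14
  seg 10: (5.286,-0.337) -> (4.977,-1.288), length = 1
  seg 11: (4.977,-1.288) -> (3.432,-6.043), length = 5
  seg 12: (3.432,-6.043) -> (1.162,-1.588), length = 5
  seg 13: (1.162,-1.588) -> (-12.153,2.738), length = 14
  seg 14: (-12.153,2.738) -> (-11.158,2.843), length = 1
  seg 15: (-11.158,2.843) -> (-6.186,3.365), length = 5
  seg 16: (-6.186,3.365) -> (-9.332,-0.52), length = 5
Total = 100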